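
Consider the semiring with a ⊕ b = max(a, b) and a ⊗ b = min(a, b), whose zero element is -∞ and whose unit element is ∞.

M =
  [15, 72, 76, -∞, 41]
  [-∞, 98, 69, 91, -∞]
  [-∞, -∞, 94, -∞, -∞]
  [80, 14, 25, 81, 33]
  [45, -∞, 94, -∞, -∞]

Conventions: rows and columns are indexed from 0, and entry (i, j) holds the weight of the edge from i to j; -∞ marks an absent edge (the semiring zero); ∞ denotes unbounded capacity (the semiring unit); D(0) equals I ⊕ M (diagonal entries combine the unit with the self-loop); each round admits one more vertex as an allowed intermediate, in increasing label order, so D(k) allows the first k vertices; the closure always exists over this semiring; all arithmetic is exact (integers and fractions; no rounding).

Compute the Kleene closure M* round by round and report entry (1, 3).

D(0):
  [∞, 72, 76, -∞, 41]
  [-∞, ∞, 69, 91, -∞]
  [-∞, -∞, ∞, -∞, -∞]
  [80, 14, 25, ∞, 33]
  [45, -∞, 94, -∞, ∞]
D(1):
  [∞, 72, 76, -∞, 41]
  [-∞, ∞, 69, 91, -∞]
  [-∞, -∞, ∞, -∞, -∞]
  [80, 72, 76, ∞, 41]
  [45, 45, 94, -∞, ∞]
D(2):
  [∞, 72, 76, 72, 41]
  [-∞, ∞, 69, 91, -∞]
  [-∞, -∞, ∞, -∞, -∞]
  [80, 72, 76, ∞, 41]
  [45, 45, 94, 45, ∞]
D(3):
  [∞, 72, 76, 72, 41]
  [-∞, ∞, 69, 91, -∞]
  [-∞, -∞, ∞, -∞, -∞]
  [80, 72, 76, ∞, 41]
  [45, 45, 94, 45, ∞]
D(4):
  [∞, 72, 76, 72, 41]
  [80, ∞, 76, 91, 41]
  [-∞, -∞, ∞, -∞, -∞]
  [80, 72, 76, ∞, 41]
  [45, 45, 94, 45, ∞]
D(5):
  [∞, 72, 76, 72, 41]
  [80, ∞, 76, 91, 41]
  [-∞, -∞, ∞, -∞, -∞]
  [80, 72, 76, ∞, 41]
  [45, 45, 94, 45, ∞]
Answer: M*[1][3] = 91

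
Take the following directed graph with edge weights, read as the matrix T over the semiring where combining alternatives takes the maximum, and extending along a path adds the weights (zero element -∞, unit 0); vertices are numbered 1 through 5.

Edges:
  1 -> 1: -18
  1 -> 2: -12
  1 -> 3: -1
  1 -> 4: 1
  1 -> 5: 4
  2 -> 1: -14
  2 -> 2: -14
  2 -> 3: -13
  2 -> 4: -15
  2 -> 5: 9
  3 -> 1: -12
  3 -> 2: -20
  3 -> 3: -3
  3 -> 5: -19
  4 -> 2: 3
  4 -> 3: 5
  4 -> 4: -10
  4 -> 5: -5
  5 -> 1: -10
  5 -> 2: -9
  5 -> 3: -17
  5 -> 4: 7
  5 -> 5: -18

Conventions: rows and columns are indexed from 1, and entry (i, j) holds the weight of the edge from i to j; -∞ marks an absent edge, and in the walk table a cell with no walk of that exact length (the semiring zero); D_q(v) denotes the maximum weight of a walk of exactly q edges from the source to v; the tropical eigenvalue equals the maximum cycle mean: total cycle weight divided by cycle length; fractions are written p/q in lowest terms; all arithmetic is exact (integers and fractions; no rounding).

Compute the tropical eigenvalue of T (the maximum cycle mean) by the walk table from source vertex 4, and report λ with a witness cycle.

q=0: [-∞, -∞, -∞, 0, -∞]
q=1: [-∞, 3, 5, -10, -5]
q=2: [-7, -7, 2, 2, 12]
q=3: [2, 5, 7, 19, 2]
q=4: [-5, 22, 24, 9, 14]
q=5: [12, 12, 21, 21, 31]
Optimal cycle mean attained by: cycle 2->5->4->2, total 9 + 7 + 3, length 3.
Answer: λ = 19/3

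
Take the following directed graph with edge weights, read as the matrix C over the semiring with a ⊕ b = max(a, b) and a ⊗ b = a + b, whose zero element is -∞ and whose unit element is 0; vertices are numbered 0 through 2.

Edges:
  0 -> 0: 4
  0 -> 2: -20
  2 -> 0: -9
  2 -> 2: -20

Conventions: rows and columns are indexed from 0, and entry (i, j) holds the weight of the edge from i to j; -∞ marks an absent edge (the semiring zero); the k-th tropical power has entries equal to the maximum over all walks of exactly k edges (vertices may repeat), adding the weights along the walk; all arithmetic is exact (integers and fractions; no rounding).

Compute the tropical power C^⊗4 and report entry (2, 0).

C^⊗2:
  [8, -∞, -16]
  [-∞, -∞, -∞]
  [-5, -∞, -29]
C^⊗3:
  [12, -∞, -12]
  [-∞, -∞, -∞]
  [-1, -∞, -25]
C^⊗4:
  [16, -∞, -8]
  [-∞, -∞, -∞]
  [3, -∞, -21]
Key observation: the optimum is the walk 2->0->0->0->0, with weight (-9) + 4 + 4 + 4 = 3.
Optimal value attained by: walk 2->0->0->0->0.
Answer: (C^⊗4)[2][0] = 3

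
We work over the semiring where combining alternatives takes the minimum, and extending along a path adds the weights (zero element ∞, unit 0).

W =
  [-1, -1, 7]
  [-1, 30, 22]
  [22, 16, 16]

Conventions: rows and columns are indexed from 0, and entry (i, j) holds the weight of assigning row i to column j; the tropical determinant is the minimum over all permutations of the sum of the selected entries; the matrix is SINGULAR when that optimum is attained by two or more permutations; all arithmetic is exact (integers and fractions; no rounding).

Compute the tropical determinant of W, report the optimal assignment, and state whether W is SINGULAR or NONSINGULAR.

σ = (0, 1, 2): (-1) + 30 + 16 = 45
σ = (0, 2, 1): (-1) + 22 + 16 = 37
σ = (1, 0, 2): (-1) + (-1) + 16 = 14
σ = (1, 2, 0): (-1) + 22 + 22 = 43
σ = (2, 0, 1): 7 + (-1) + 16 = 22
σ = (2, 1, 0): 7 + 30 + 22 = 59
Optimal value attained by: σ = (1, 0, 2).
Answer: det⊕(W) = 14; verdict: NONSINGULAR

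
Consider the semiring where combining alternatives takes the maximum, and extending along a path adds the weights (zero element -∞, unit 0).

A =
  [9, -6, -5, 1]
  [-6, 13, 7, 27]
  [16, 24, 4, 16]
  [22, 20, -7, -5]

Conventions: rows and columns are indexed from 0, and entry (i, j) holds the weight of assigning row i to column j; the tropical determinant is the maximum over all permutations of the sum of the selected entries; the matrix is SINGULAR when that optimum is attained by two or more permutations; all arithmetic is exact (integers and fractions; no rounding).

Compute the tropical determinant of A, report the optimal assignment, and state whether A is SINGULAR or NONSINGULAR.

σ = (0, 1, 2, 3): 9 + 13 + 4 + (-5) = 21
σ = (0, 1, 3, 2): 9 + 13 + 16 + (-7) = 31
σ = (0, 2, 1, 3): 9 + 7 + 24 + (-5) = 35
σ = (0, 2, 3, 1): 9 + 7 + 16 + 20 = 52
σ = (0, 3, 1, 2): 9 + 27 + 24 + (-7) = 53
σ = (0, 3, 2, 1): 9 + 27 + 4 + 20 = 60
σ = (1, 0, 2, 3): (-6) + (-6) + 4 + (-5) = -13
σ = (1, 0, 3, 2): (-6) + (-6) + 16 + (-7) = -3
σ = (1, 2, 0, 3): (-6) + 7 + 16 + (-5) = 12
σ = (1, 2, 3, 0): (-6) + 7 + 16 + 22 = 39
σ = (1, 3, 0, 2): (-6) + 27 + 16 + (-7) = 30
σ = (1, 3, 2, 0): (-6) + 27 + 4 + 22 = 47
σ = (2, 0, 1, 3): (-5) + (-6) + 24 + (-5) = 8
σ = (2, 0, 3, 1): (-5) + (-6) + 16 + 20 = 25
σ = (2, 1, 0, 3): (-5) + 13 + 16 + (-5) = 19
σ = (2, 1, 3, 0): (-5) + 13 + 16 + 22 = 46
σ = (2, 3, 0, 1): (-5) + 27 + 16 + 20 = 58
σ = (2, 3, 1, 0): (-5) + 27 + 24 + 22 = 68
σ = (3, 0, 1, 2): 1 + (-6) + 24 + (-7) = 12
σ = (3, 0, 2, 1): 1 + (-6) + 4 + 20 = 19
σ = (3, 1, 0, 2): 1 + 13 + 16 + (-7) = 23
σ = (3, 1, 2, 0): 1 + 13 + 4 + 22 = 40
σ = (3, 2, 0, 1): 1 + 7 + 16 + 20 = 44
σ = (3, 2, 1, 0): 1 + 7 + 24 + 22 = 54
Optimal value attained by: σ = (2, 3, 1, 0).
Answer: det⊕(A) = 68; verdict: NONSINGULAR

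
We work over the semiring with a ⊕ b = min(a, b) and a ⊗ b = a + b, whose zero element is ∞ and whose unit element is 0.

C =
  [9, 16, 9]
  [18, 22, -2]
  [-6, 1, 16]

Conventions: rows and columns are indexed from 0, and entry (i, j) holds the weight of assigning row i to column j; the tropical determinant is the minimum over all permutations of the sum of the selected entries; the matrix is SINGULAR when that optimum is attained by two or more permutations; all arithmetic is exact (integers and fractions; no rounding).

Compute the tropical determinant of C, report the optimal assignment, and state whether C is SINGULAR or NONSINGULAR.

σ = (0, 1, 2): 9 + 22 + 16 = 47
σ = (0, 2, 1): 9 + (-2) + 1 = 8
σ = (1, 0, 2): 16 + 18 + 16 = 50
σ = (1, 2, 0): 16 + (-2) + (-6) = 8
σ = (2, 0, 1): 9 + 18 + 1 = 28
σ = (2, 1, 0): 9 + 22 + (-6) = 25
Optimal value attained by: σ = (0, 2, 1).
Answer: det⊕(C) = 8; verdict: SINGULAR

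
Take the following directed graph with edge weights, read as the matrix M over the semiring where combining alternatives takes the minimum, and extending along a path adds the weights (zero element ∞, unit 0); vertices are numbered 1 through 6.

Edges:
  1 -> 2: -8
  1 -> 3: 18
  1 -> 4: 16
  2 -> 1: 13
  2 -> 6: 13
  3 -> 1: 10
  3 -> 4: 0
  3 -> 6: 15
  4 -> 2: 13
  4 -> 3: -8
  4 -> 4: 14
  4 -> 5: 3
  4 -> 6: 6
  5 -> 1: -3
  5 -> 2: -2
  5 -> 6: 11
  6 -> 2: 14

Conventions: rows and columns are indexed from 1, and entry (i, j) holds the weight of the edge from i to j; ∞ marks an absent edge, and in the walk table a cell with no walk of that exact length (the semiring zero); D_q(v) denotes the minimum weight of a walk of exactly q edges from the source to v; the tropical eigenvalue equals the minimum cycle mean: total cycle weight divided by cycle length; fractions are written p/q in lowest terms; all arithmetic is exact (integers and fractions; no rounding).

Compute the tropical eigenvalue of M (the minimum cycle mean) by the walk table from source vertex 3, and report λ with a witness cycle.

q=0: [∞, ∞, 0, ∞, ∞, ∞]
q=1: [10, ∞, ∞, 0, ∞, 15]
q=2: [∞, 2, -8, 14, 3, 6]
q=3: [0, 1, 6, -8, 17, 7]
q=4: [14, -8, -16, 6, -5, -2]
q=5: [-8, -7, -2, -16, 9, -1]
q=6: [6, -16, -24, -2, -13, -10]
Optimal cycle mean attained by: cycle 3->4->3, total 0 + (-8), length 2.
Answer: λ = -4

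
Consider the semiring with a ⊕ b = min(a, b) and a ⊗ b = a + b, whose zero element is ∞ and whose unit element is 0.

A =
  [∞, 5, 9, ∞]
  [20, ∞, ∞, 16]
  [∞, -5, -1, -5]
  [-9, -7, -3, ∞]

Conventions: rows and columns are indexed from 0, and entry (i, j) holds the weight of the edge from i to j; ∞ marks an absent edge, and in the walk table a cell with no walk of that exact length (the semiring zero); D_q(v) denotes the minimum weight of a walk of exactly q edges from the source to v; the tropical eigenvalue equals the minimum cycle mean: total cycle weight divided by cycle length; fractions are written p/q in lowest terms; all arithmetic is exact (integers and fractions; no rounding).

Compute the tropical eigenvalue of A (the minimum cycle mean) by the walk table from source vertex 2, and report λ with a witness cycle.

q=0: [∞, ∞, 0, ∞]
q=1: [∞, -5, -1, -5]
q=2: [-14, -12, -8, -6]
q=3: [-15, -13, -9, -13]
q=4: [-22, -20, -16, -14]
Optimal cycle mean attained by: cycle 2->3->2, total (-5) + (-3), length 2.
Answer: λ = -4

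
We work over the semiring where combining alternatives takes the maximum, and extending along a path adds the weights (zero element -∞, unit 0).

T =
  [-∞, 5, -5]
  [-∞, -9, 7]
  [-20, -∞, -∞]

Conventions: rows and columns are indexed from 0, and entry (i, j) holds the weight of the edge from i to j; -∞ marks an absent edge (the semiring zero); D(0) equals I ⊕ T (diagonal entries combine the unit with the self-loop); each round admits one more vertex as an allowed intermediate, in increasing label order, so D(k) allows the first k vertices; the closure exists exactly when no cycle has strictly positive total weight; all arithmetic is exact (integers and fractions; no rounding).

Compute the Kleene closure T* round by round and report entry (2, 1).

D(0):
  [0, 5, -5]
  [-∞, 0, 7]
  [-20, -∞, 0]
D(1):
  [0, 5, -5]
  [-∞, 0, 7]
  [-20, -15, 0]
D(2):
  [0, 5, 12]
  [-∞, 0, 7]
  [-20, -15, 0]
D(3):
  [0, 5, 12]
  [-13, 0, 7]
  [-20, -15, 0]
Answer: T*[2][1] = -15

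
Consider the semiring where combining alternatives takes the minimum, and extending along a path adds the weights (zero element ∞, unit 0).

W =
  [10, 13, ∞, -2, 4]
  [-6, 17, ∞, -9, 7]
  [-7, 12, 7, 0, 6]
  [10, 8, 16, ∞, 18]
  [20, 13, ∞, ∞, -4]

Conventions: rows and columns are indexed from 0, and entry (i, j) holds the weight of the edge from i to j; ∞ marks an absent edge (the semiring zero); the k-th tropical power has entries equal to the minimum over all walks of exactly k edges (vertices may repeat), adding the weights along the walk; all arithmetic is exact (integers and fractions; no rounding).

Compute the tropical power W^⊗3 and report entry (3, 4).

W^⊗2:
  [7, 6, 14, 4, 0]
  [1, -1, 7, -8, -2]
  [0, 6, 14, -9, -3]
  [2, 23, 23, -1, 14]
  [7, 9, ∞, 4, -8]
W^⊗3:
  [0, 12, 20, -3, -4]
  [-7, 0, 8, -10, -6]
  [0, -1, 7, -3, -7]
  [9, 7, 15, 0, 6]
  [3, 5, 20, 0, -12]
Key observation: the optimum is the walk 3->1->0->4, with weight 8 + (-6) + 4 = 6.
Optimal value attained by: walk 3->1->0->4.
Answer: (W^⊗3)[3][4] = 6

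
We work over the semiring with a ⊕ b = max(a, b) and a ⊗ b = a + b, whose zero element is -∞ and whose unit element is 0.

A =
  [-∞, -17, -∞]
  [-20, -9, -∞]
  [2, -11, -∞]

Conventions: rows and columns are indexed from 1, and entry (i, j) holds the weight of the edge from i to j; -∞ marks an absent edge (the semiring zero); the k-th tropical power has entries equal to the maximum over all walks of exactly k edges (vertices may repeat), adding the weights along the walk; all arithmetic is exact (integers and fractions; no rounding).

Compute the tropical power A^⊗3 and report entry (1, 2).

A^⊗2:
  [-37, -26, -∞]
  [-29, -18, -∞]
  [-31, -15, -∞]
A^⊗3:
  [-46, -35, -∞]
  [-38, -27, -∞]
  [-35, -24, -∞]
Key observation: the optimum is the walk 1->2->2->2, with weight (-17) + (-9) + (-9) = -35.
Optimal value attained by: walk 1->2->2->2.
Answer: (A^⊗3)[1][2] = -35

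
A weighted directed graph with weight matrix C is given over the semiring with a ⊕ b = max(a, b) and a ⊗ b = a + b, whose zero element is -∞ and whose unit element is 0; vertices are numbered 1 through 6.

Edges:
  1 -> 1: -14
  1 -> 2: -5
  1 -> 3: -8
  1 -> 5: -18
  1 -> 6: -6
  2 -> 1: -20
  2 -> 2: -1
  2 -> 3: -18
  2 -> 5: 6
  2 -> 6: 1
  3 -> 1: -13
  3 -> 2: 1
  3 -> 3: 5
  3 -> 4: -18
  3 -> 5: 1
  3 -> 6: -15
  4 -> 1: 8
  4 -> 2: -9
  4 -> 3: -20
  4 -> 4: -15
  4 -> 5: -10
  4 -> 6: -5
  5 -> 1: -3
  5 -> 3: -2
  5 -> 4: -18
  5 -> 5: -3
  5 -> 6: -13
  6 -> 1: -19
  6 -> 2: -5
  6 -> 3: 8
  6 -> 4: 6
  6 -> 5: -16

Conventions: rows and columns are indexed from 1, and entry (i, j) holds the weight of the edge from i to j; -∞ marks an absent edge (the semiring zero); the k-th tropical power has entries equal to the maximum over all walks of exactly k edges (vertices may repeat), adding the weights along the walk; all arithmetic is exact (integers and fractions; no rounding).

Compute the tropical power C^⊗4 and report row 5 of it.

C^⊗2:
  [-21, -6, 2, 0, 1, -4]
  [3, -2, 9, 7, 5, 0]
  [-2, 6, 10, -9, 7, 2]
  [-6, 3, 3, 1, -3, 2]
  [-6, -1, 3, -7, -1, -9]
  [14, 9, 13, -9, 9, 1]
C^⊗3:
  [8, 3, 7, 2, 3, -5]
  [15, 10, 14, 6, 10, 2]
  [4, 11, 15, 8, 12, 7]
  [9, 4, 10, 8, 9, 4]
  [1, 4, 8, -3, 5, 0]
  [6, 14, 18, 7, 15, 10]
C^⊗4:
  [10, 8, 12, 1, 9, 4]
  [14, 15, 19, 8, 16, 11]
  [16, 16, 20, 13, 17, 12]
  [16, 11, 15, 10, 11, 5]
  [5, 9, 13, 6, 10, 5]
  [15, 19, 23, 16, 20, 15]
Answer: row 5 of C^⊗4 = [5, 9, 13, 6, 10, 5]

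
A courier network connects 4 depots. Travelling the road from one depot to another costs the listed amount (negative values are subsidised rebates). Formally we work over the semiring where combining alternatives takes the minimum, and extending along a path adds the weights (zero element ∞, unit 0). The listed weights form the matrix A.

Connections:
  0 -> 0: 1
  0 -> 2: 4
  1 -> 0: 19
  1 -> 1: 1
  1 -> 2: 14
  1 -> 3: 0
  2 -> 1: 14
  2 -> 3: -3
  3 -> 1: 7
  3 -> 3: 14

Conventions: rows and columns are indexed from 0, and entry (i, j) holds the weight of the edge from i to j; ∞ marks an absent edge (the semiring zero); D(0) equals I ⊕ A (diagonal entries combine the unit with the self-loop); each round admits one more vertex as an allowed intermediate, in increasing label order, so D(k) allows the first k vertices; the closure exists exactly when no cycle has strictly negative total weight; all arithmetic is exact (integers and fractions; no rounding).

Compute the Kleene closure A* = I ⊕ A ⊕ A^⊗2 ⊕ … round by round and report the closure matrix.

D(0):
  [0, ∞, 4, ∞]
  [19, 0, 14, 0]
  [∞, 14, 0, -3]
  [∞, 7, ∞, 0]
D(1):
  [0, ∞, 4, ∞]
  [19, 0, 14, 0]
  [∞, 14, 0, -3]
  [∞, 7, ∞, 0]
D(2):
  [0, ∞, 4, ∞]
  [19, 0, 14, 0]
  [33, 14, 0, -3]
  [26, 7, 21, 0]
D(3):
  [0, 18, 4, 1]
  [19, 0, 14, 0]
  [33, 14, 0, -3]
  [26, 7, 21, 0]
D(4):
  [0, 8, 4, 1]
  [19, 0, 14, 0]
  [23, 4, 0, -3]
  [26, 7, 21, 0]
Answer: A* = [[0, 8, 4, 1], [19, 0, 14, 0], [23, 4, 0, -3], [26, 7, 21, 0]]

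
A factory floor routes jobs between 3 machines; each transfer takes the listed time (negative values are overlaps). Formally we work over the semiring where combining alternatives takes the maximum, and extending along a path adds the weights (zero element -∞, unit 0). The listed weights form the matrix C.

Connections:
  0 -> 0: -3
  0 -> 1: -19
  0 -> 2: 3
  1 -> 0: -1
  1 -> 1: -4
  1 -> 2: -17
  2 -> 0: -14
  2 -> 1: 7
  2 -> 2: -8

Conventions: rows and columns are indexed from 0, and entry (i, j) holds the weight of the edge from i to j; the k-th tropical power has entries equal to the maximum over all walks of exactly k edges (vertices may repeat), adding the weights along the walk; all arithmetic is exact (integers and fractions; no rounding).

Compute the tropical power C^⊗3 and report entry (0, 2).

C^⊗2:
  [-6, 10, 0]
  [-4, -8, 2]
  [6, 3, -10]
C^⊗3:
  [9, 7, -3]
  [-7, 9, -1]
  [3, -1, 9]
Key observation: the optimum is the walk 0->0->0->2, with weight (-3) + (-3) + 3 = -3.
Optimal value attained by: walk 0->0->0->2.
Answer: (C^⊗3)[0][2] = -3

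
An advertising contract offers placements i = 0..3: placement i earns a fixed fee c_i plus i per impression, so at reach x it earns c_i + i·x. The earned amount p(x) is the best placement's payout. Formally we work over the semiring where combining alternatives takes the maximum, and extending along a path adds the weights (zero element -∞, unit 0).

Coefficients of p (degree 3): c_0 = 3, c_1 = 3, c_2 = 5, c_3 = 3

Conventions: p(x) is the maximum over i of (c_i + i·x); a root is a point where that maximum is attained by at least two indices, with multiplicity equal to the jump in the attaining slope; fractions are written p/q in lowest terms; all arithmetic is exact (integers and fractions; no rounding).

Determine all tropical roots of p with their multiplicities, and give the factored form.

hull edge (i=0, c=3) to (i=2, c=5): slope 1, span 2
hull edge (i=2, c=5) to (i=3, c=3): slope -2, span 1
Factored form: p(x) = 3 ⊗ (x ⊕ (-1)) ⊗ (x ⊕ (-1)) ⊗ (x ⊕ 2)
Answer: roots = -1 (mult 2), 2 (mult 1)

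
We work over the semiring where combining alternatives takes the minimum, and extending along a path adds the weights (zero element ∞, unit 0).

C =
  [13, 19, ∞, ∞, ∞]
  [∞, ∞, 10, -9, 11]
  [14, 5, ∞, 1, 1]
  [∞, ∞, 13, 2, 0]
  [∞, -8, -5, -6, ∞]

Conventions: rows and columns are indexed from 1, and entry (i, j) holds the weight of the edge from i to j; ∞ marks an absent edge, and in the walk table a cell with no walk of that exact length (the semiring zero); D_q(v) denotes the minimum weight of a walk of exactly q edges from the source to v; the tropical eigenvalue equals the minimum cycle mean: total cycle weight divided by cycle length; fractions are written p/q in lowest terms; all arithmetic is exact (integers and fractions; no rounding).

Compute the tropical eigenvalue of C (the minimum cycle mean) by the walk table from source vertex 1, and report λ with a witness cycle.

q=0: [0, ∞, ∞, ∞, ∞]
q=1: [13, 19, ∞, ∞, ∞]
q=2: [26, 32, 29, 10, 30]
q=3: [39, 22, 23, 12, 10]
q=4: [37, 2, 5, 4, 12]
q=5: [19, 4, 7, -7, 4]
Optimal cycle mean attained by: cycle 2->4->5->2, total (-9) + 0 + (-8), length 3.
Answer: λ = -17/3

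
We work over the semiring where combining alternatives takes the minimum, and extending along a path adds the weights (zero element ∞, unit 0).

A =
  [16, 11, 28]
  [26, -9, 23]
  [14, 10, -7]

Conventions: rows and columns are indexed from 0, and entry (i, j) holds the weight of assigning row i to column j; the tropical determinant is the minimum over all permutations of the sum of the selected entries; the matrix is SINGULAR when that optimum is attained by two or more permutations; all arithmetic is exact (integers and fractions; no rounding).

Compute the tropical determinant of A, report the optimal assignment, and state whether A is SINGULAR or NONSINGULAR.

σ = (0, 1, 2): 16 + (-9) + (-7) = 0
σ = (0, 2, 1): 16 + 23 + 10 = 49
σ = (1, 0, 2): 11 + 26 + (-7) = 30
σ = (1, 2, 0): 11 + 23 + 14 = 48
σ = (2, 0, 1): 28 + 26 + 10 = 64
σ = (2, 1, 0): 28 + (-9) + 14 = 33
Optimal value attained by: σ = (0, 1, 2).
Answer: det⊕(A) = 0; verdict: NONSINGULAR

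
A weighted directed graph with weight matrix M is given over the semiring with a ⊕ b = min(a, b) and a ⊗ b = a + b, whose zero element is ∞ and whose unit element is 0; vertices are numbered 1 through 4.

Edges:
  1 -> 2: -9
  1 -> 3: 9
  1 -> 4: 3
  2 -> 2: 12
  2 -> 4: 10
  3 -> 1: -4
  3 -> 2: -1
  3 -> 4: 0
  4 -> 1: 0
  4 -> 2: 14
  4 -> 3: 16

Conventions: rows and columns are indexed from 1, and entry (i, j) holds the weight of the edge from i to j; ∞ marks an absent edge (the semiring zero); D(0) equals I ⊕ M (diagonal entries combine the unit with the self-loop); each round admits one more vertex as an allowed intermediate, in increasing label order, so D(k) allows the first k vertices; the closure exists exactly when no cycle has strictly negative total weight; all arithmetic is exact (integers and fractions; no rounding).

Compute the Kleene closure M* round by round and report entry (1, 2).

D(0):
  [0, -9, 9, 3]
  [∞, 0, ∞, 10]
  [-4, -1, 0, 0]
  [0, 14, 16, 0]
D(1):
  [0, -9, 9, 3]
  [∞, 0, ∞, 10]
  [-4, -13, 0, -1]
  [0, -9, 9, 0]
D(2):
  [0, -9, 9, 1]
  [∞, 0, ∞, 10]
  [-4, -13, 0, -3]
  [0, -9, 9, 0]
D(3):
  [0, -9, 9, 1]
  [∞, 0, ∞, 10]
  [-4, -13, 0, -3]
  [0, -9, 9, 0]
D(4):
  [0, -9, 9, 1]
  [10, 0, 19, 10]
  [-4, -13, 0, -3]
  [0, -9, 9, 0]
Answer: M*[1][2] = -9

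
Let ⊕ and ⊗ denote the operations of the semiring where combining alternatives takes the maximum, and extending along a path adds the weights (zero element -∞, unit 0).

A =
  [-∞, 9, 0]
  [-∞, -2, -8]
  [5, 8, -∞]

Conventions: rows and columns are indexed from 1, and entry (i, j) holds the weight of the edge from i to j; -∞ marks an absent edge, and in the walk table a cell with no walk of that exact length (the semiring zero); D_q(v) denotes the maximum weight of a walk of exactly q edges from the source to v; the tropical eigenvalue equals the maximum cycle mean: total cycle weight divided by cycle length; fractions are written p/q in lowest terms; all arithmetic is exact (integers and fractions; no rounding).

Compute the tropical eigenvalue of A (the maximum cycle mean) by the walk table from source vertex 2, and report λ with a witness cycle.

q=0: [-∞, 0, -∞]
q=1: [-∞, -2, -8]
q=2: [-3, 0, -10]
q=3: [-5, 6, -3]
Optimal cycle mean attained by: cycle 1->3->1, total 0 + 5, length 2.
Answer: λ = 5/2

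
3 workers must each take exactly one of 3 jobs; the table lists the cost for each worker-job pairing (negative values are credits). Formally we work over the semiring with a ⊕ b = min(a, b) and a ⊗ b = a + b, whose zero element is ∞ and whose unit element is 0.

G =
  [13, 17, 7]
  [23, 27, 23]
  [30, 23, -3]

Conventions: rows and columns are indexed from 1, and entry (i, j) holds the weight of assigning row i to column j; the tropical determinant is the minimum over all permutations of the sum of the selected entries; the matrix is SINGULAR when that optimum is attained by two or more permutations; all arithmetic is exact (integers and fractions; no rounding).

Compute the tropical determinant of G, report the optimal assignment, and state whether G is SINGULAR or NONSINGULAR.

σ = (1, 2, 3): 13 + 27 + (-3) = 37
σ = (1, 3, 2): 13 + 23 + 23 = 59
σ = (2, 1, 3): 17 + 23 + (-3) = 37
σ = (2, 3, 1): 17 + 23 + 30 = 70
σ = (3, 1, 2): 7 + 23 + 23 = 53
σ = (3, 2, 1): 7 + 27 + 30 = 64
Optimal value attained by: σ = (1, 2, 3).
Answer: det⊕(G) = 37; verdict: SINGULAR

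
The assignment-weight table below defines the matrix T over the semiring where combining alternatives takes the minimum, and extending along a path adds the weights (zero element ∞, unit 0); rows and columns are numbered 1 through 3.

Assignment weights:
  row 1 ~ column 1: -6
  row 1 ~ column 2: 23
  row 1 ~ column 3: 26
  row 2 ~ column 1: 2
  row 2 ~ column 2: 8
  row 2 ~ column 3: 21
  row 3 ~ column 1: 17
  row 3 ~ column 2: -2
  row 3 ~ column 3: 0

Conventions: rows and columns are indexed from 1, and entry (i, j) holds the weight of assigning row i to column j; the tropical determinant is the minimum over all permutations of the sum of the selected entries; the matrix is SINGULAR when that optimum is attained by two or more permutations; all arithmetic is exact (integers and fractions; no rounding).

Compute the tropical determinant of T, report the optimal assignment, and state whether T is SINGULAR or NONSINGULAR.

σ = (1, 2, 3): (-6) + 8 + 0 = 2
σ = (1, 3, 2): (-6) + 21 + (-2) = 13
σ = (2, 1, 3): 23 + 2 + 0 = 25
σ = (2, 3, 1): 23 + 21 + 17 = 61
σ = (3, 1, 2): 26 + 2 + (-2) = 26
σ = (3, 2, 1): 26 + 8 + 17 = 51
Optimal value attained by: σ = (1, 2, 3).
Answer: det⊕(T) = 2; verdict: NONSINGULAR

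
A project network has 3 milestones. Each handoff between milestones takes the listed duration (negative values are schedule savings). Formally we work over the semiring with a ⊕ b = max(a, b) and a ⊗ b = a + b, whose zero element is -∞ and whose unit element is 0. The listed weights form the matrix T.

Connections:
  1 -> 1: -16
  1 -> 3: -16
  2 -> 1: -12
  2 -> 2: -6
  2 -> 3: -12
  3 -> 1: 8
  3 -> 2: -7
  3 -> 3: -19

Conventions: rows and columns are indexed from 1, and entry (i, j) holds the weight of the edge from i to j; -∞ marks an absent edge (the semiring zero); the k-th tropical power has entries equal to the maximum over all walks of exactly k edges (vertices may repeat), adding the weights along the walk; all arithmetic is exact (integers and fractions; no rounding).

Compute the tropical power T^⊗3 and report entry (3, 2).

T^⊗2:
  [-8, -23, -32]
  [-4, -12, -18]
  [-8, -13, -8]
T^⊗3:
  [-24, -29, -24]
  [-10, -18, -20]
  [0, -15, -24]
Key observation: the optimum is the walk 3->1->3->2, with weight 8 + (-16) + (-7) = -15.
Optimal value attained by: walk 3->1->3->2.
Answer: (T^⊗3)[3][2] = -15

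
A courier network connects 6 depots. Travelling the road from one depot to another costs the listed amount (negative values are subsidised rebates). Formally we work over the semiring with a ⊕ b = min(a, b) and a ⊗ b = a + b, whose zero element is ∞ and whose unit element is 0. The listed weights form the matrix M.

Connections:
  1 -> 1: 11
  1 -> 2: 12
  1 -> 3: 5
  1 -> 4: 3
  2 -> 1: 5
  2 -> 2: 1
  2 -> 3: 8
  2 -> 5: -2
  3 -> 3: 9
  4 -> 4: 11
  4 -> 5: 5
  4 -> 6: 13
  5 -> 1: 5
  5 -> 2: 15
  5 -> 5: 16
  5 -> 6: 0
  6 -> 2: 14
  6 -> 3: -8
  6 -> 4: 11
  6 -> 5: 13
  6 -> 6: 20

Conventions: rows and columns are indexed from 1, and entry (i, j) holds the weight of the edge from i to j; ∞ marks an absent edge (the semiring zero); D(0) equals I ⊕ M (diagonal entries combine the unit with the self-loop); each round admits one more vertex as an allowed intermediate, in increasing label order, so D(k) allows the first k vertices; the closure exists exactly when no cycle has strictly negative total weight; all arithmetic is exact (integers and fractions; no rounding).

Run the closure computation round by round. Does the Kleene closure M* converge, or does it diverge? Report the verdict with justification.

D(0):
  [0, 12, 5, 3, ∞, ∞]
  [5, 0, 8, ∞, -2, ∞]
  [∞, ∞, 0, ∞, ∞, ∞]
  [∞, ∞, ∞, 0, 5, 13]
  [5, 15, ∞, ∞, 0, 0]
  [∞, 14, -8, 11, 13, 0]
D(1):
  [0, 12, 5, 3, ∞, ∞]
  [5, 0, 8, 8, -2, ∞]
  [∞, ∞, 0, ∞, ∞, ∞]
  [∞, ∞, ∞, 0, 5, 13]
  [5, 15, 10, 8, 0, 0]
  [∞, 14, -8, 11, 13, 0]
D(2):
  [0, 12, 5, 3, 10, ∞]
  [5, 0, 8, 8, -2, ∞]
  [∞, ∞, 0, ∞, ∞, ∞]
  [∞, ∞, ∞, 0, 5, 13]
  [5, 15, 10, 8, 0, 0]
  [19, 14, -8, 11, 12, 0]
D(3):
  [0, 12, 5, 3, 10, ∞]
  [5, 0, 8, 8, -2, ∞]
  [∞, ∞, 0, ∞, ∞, ∞]
  [∞, ∞, ∞, 0, 5, 13]
  [5, 15, 10, 8, 0, 0]
  [19, 14, -8, 11, 12, 0]
D(4):
  [0, 12, 5, 3, 8, 16]
  [5, 0, 8, 8, -2, 21]
  [∞, ∞, 0, ∞, ∞, ∞]
  [∞, ∞, ∞, 0, 5, 13]
  [5, 15, 10, 8, 0, 0]
  [19, 14, -8, 11, 12, 0]
D(5):
  [0, 12, 5, 3, 8, 8]
  [3, 0, 8, 6, -2, -2]
  [∞, ∞, 0, ∞, ∞, ∞]
  [10, 20, 15, 0, 5, 5]
  [5, 15, 10, 8, 0, 0]
  [17, 14, -8, 11, 12, 0]
D(6):
  [0, 12, 0, 3, 8, 8]
  [3, 0, -10, 6, -2, -2]
  [∞, ∞, 0, ∞, ∞, ∞]
  [10, 19, -3, 0, 5, 5]
  [5, 14, -8, 8, 0, 0]
  [17, 14, -8, 11, 12, 0]
Key observation: every diagonal entry stays at the unit through all rounds, so no improving cycle exists.
Answer: CONVERGES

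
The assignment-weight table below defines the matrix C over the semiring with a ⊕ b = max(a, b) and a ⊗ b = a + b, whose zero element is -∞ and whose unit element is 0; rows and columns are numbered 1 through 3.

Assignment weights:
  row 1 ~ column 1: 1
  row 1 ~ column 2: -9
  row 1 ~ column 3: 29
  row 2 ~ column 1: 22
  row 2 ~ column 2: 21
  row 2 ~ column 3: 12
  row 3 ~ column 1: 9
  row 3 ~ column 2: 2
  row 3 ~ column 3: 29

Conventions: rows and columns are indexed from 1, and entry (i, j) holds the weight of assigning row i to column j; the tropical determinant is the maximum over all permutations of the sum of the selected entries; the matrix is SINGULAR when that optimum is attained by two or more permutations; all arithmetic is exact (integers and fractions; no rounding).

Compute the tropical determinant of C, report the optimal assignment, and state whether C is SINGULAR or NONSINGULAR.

σ = (1, 2, 3): 1 + 21 + 29 = 51
σ = (1, 3, 2): 1 + 12 + 2 = 15
σ = (2, 1, 3): (-9) + 22 + 29 = 42
σ = (2, 3, 1): (-9) + 12 + 9 = 12
σ = (3, 1, 2): 29 + 22 + 2 = 53
σ = (3, 2, 1): 29 + 21 + 9 = 59
Optimal value attained by: σ = (3, 2, 1).
Answer: det⊕(C) = 59; verdict: NONSINGULAR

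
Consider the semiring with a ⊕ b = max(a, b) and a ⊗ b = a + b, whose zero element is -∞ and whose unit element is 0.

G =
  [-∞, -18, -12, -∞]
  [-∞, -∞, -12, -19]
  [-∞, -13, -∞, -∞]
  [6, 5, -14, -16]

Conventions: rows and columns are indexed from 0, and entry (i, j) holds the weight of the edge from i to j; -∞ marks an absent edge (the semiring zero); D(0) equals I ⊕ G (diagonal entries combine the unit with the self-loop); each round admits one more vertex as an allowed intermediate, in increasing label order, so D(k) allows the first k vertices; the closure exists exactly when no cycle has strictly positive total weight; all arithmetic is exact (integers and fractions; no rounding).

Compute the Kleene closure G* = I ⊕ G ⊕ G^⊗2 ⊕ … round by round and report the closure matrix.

D(0):
  [0, -18, -12, -∞]
  [-∞, 0, -12, -19]
  [-∞, -13, 0, -∞]
  [6, 5, -14, 0]
D(1):
  [0, -18, -12, -∞]
  [-∞, 0, -12, -19]
  [-∞, -13, 0, -∞]
  [6, 5, -6, 0]
D(2):
  [0, -18, -12, -37]
  [-∞, 0, -12, -19]
  [-∞, -13, 0, -32]
  [6, 5, -6, 0]
D(3):
  [0, -18, -12, -37]
  [-∞, 0, -12, -19]
  [-∞, -13, 0, -32]
  [6, 5, -6, 0]
D(4):
  [0, -18, -12, -37]
  [-13, 0, -12, -19]
  [-26, -13, 0, -32]
  [6, 5, -6, 0]
Answer: G* = [[0, -18, -12, -37], [-13, 0, -12, -19], [-26, -13, 0, -32], [6, 5, -6, 0]]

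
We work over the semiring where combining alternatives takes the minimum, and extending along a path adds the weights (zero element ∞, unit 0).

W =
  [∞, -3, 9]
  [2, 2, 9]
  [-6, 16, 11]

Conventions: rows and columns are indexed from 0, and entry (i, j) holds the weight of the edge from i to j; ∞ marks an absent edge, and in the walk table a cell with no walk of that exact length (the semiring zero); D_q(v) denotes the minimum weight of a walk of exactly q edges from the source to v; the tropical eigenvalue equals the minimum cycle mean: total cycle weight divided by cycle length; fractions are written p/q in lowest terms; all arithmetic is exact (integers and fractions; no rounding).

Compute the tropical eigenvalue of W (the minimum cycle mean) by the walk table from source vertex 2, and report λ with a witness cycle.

q=0: [∞, ∞, 0]
q=1: [-6, 16, 11]
q=2: [5, -9, 3]
q=3: [-7, -7, 0]
Optimal cycle mean attained by: cycle 0->1->0, total (-3) + 2, length 2.
Answer: λ = -1/2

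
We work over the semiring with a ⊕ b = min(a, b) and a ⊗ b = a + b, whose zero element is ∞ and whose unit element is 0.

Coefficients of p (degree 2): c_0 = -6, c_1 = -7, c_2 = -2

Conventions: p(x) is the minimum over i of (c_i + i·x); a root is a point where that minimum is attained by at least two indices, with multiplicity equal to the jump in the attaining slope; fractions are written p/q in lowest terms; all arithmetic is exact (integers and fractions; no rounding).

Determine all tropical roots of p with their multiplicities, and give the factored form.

hull edge (i=0, c=-6) to (i=1, c=-7): slope -1, span 1
hull edge (i=1, c=-7) to (i=2, c=-2): slope 5, span 1
Factored form: p(x) = -2 ⊗ (x ⊕ (-5)) ⊗ (x ⊕ 1)
Answer: roots = -5 (mult 1), 1 (mult 1)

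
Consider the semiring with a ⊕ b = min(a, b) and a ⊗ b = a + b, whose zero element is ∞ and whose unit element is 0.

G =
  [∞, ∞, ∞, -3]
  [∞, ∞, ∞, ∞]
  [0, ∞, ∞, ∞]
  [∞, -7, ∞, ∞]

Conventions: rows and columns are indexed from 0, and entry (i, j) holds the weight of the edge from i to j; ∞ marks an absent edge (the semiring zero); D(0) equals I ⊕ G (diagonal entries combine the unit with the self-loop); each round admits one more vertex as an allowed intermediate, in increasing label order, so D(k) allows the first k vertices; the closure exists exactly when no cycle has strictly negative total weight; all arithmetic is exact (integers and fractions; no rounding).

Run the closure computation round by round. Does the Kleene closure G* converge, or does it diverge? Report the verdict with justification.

D(0):
  [0, ∞, ∞, -3]
  [∞, 0, ∞, ∞]
  [0, ∞, 0, ∞]
  [∞, -7, ∞, 0]
D(1):
  [0, ∞, ∞, -3]
  [∞, 0, ∞, ∞]
  [0, ∞, 0, -3]
  [∞, -7, ∞, 0]
D(2):
  [0, ∞, ∞, -3]
  [∞, 0, ∞, ∞]
  [0, ∞, 0, -3]
  [∞, -7, ∞, 0]
D(3):
  [0, ∞, ∞, -3]
  [∞, 0, ∞, ∞]
  [0, ∞, 0, -3]
  [∞, -7, ∞, 0]
D(4):
  [0, -10, ∞, -3]
  [∞, 0, ∞, ∞]
  [0, -10, 0, -3]
  [∞, -7, ∞, 0]
Key observation: every diagonal entry stays at the unit through all rounds, so no improving cycle exists.
Answer: CONVERGES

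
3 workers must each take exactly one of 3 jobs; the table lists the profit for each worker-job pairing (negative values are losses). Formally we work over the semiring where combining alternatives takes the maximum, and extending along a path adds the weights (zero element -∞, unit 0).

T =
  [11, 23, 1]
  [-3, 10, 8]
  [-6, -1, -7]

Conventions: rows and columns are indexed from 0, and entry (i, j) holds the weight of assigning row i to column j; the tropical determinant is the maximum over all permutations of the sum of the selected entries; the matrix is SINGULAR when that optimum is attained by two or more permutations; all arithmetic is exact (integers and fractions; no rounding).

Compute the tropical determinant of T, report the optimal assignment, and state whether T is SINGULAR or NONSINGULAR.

σ = (0, 1, 2): 11 + 10 + (-7) = 14
σ = (0, 2, 1): 11 + 8 + (-1) = 18
σ = (1, 0, 2): 23 + (-3) + (-7) = 13
σ = (1, 2, 0): 23 + 8 + (-6) = 25
σ = (2, 0, 1): 1 + (-3) + (-1) = -3
σ = (2, 1, 0): 1 + 10 + (-6) = 5
Optimal value attained by: σ = (1, 2, 0).
Answer: det⊕(T) = 25; verdict: NONSINGULAR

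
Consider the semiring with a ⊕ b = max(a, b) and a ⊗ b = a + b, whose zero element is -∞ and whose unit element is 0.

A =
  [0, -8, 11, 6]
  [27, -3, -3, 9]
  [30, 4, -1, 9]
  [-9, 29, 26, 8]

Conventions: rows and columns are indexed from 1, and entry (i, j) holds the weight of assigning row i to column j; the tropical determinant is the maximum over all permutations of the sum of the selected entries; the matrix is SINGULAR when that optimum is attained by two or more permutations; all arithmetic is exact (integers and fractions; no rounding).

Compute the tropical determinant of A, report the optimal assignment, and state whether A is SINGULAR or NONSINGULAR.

σ = (1, 2, 3, 4): 0 + (-3) + (-1) + 8 = 4
σ = (1, 2, 4, 3): 0 + (-3) + 9 + 26 = 32
σ = (1, 3, 2, 4): 0 + (-3) + 4 + 8 = 9
σ = (1, 3, 4, 2): 0 + (-3) + 9 + 29 = 35
σ = (1, 4, 2, 3): 0 + 9 + 4 + 26 = 39
σ = (1, 4, 3, 2): 0 + 9 + (-1) + 29 = 37
σ = (2, 1, 3, 4): (-8) + 27 + (-1) + 8 = 26
σ = (2, 1, 4, 3): (-8) + 27 + 9 + 26 = 54
σ = (2, 3, 1, 4): (-8) + (-3) + 30 + 8 = 27
σ = (2, 3, 4, 1): (-8) + (-3) + 9 + (-9) = -11
σ = (2, 4, 1, 3): (-8) + 9 + 30 + 26 = 57
σ = (2, 4, 3, 1): (-8) + 9 + (-1) + (-9) = -9
σ = (3, 1, 2, 4): 11 + 27 + 4 + 8 = 50
σ = (3, 1, 4, 2): 11 + 27 + 9 + 29 = 76
σ = (3, 2, 1, 4): 11 + (-3) + 30 + 8 = 46
σ = (3, 2, 4, 1): 11 + (-3) + 9 + (-9) = 8
σ = (3, 4, 1, 2): 11 + 9 + 30 + 29 = 79
σ = (3, 4, 2, 1): 11 + 9 + 4 + (-9) = 15
σ = (4, 1, 2, 3): 6 + 27 + 4 + 26 = 63
σ = (4, 1, 3, 2): 6 + 27 + (-1) + 29 = 61
σ = (4, 2, 1, 3): 6 + (-3) + 30 + 26 = 59
σ = (4, 2, 3, 1): 6 + (-3) + (-1) + (-9) = -7
σ = (4, 3, 1, 2): 6 + (-3) + 30 + 29 = 62
σ = (4, 3, 2, 1): 6 + (-3) + 4 + (-9) = -2
Optimal value attained by: σ = (3, 4, 1, 2).
Answer: det⊕(A) = 79; verdict: NONSINGULAR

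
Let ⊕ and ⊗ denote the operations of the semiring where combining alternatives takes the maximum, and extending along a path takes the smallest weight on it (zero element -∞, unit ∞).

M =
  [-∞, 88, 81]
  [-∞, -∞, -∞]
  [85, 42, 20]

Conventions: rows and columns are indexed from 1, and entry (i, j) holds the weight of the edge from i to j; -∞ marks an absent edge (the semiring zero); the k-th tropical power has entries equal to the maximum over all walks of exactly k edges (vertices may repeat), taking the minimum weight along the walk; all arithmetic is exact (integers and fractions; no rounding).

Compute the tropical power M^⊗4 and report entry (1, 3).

M^⊗2:
  [81, 42, 20]
  [-∞, -∞, -∞]
  [20, 85, 81]
M^⊗3:
  [20, 81, 81]
  [-∞, -∞, -∞]
  [81, 42, 20]
M^⊗4:
  [81, 42, 20]
  [-∞, -∞, -∞]
  [20, 81, 81]
Key observation: the optimum is the walk 1->3->1->3->3, with weight 81 min 85 min 81 min 20 = 20.
Optimal value attained by: walk 1->3->1->3->3.
Answer: (M^⊗4)[1][3] = 20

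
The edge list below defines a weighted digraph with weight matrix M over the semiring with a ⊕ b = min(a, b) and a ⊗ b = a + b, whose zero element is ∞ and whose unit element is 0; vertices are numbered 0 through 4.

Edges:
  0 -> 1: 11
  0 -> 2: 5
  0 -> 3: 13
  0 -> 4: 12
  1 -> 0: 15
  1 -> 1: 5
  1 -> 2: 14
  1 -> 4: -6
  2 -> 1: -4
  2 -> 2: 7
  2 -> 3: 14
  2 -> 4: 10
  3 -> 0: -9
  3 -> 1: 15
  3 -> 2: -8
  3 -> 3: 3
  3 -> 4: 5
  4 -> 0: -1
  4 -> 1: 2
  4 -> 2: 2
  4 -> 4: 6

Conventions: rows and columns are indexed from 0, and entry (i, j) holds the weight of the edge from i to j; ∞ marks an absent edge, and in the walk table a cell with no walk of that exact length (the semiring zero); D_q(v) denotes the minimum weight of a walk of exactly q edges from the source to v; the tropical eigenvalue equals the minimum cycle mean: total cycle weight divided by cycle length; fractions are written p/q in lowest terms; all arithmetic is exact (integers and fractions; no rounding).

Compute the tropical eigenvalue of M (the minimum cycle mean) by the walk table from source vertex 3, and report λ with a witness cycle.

q=0: [∞, ∞, ∞, 0, ∞]
q=1: [-9, 15, -8, 3, 5]
q=2: [-6, -12, -5, 4, 2]
q=3: [-5, -9, -4, 7, -18]
q=4: [-19, -16, -16, 8, -15]
q=5: [-16, -20, -14, -6, -22]
Optimal cycle mean attained by: cycle 1->4->2->1, total (-6) + 2 + (-4), length 3.
Answer: λ = -8/3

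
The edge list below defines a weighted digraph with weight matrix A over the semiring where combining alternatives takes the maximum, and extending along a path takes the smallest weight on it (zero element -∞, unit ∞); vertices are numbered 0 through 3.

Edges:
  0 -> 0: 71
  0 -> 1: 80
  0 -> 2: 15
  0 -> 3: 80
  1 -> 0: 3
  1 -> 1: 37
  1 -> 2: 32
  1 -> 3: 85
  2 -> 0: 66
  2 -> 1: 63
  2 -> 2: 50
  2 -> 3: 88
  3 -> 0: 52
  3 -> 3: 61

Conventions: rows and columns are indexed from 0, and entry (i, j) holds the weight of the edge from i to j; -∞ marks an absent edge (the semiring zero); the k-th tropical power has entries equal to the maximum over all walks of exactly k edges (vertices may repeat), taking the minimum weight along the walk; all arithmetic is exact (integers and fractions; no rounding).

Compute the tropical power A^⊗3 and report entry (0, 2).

A^⊗2:
  [71, 71, 32, 80]
  [52, 37, 32, 61]
  [66, 66, 50, 66]
  [52, 52, 15, 61]
A^⊗3:
  [71, 71, 32, 71]
  [52, 52, 32, 61]
  [66, 66, 50, 66]
  [52, 52, 32, 61]
Key observation: the optimum is the walk 0->0->1->2, with weight 71 min 80 min 32 = 32.
Optimal value attained by: walk 0->0->1->2.
Answer: (A^⊗3)[0][2] = 32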